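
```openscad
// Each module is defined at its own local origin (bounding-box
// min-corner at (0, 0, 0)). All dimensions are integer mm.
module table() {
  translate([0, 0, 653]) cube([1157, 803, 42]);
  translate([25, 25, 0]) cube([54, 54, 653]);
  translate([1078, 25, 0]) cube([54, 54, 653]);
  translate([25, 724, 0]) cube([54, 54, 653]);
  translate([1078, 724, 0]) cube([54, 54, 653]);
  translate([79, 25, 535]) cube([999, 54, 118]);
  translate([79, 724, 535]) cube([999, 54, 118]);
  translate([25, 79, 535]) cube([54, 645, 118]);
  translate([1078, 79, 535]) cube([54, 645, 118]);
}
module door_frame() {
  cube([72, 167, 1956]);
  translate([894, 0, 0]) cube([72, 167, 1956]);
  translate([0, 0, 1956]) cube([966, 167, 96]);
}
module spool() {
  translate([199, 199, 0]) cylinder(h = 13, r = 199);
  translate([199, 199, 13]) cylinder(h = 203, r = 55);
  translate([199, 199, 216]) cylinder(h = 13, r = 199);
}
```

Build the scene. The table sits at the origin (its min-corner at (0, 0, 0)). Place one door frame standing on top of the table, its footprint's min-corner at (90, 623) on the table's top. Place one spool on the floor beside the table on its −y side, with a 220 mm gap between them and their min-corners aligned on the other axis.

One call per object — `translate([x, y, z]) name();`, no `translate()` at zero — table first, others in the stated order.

table();
translate([90, 623, 695]) door_frame();
translate([0, -618, 0]) spool();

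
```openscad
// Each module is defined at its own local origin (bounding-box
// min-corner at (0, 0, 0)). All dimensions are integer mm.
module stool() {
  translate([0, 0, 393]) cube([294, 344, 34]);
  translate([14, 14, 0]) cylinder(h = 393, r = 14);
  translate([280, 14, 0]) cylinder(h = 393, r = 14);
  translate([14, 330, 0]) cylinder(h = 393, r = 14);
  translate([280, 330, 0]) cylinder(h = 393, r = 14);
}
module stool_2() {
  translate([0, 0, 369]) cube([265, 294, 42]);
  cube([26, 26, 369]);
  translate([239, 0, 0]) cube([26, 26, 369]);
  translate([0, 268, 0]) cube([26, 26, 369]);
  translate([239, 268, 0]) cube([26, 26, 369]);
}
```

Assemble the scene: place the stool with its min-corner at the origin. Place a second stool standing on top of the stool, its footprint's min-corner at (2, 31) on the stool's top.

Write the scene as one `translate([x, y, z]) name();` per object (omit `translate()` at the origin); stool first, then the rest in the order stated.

stool();
translate([2, 31, 427]) stool_2();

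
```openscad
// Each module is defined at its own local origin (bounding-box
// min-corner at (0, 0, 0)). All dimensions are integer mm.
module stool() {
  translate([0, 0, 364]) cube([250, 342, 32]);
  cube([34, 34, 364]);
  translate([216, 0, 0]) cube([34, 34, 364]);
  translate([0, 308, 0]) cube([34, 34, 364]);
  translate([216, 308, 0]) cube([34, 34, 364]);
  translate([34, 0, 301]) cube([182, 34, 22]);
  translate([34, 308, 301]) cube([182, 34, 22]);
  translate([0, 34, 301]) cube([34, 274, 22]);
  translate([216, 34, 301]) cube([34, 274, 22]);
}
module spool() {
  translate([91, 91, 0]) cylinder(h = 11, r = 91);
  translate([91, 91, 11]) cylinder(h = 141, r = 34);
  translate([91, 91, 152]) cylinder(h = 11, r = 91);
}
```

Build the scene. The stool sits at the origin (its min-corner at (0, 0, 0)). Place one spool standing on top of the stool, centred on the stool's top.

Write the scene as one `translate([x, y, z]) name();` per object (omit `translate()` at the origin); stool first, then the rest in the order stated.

stool();
translate([34, 80, 396]) spool();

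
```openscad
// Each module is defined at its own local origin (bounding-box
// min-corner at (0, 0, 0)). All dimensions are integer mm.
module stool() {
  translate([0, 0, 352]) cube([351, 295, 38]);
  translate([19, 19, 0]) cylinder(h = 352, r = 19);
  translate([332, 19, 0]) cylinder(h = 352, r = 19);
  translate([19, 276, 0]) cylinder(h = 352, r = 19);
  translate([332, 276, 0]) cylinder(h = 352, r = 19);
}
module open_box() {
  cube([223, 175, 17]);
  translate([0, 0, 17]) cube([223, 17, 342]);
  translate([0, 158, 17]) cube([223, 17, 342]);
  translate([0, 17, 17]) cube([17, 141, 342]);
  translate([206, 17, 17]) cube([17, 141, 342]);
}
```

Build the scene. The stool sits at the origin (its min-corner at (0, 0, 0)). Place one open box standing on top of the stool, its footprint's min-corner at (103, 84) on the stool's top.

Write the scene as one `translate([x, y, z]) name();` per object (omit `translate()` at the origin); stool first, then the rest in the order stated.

stool();
translate([103, 84, 390]) open_box();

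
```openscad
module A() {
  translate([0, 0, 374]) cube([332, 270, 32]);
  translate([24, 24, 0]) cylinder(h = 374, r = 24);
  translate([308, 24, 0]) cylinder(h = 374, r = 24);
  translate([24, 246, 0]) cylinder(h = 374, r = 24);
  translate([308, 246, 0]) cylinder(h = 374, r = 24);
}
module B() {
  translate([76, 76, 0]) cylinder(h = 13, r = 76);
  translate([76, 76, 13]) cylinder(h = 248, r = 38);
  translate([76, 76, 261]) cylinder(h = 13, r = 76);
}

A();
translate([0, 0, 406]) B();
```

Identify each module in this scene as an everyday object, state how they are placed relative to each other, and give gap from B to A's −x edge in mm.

A is a stool. B is a spool. The spool is on top of the stool. The gap from the spool to the stool's −x edge is 0 mm.

The spool's min-x is at 0; the stool's min-x is 0; gap = 0 mm.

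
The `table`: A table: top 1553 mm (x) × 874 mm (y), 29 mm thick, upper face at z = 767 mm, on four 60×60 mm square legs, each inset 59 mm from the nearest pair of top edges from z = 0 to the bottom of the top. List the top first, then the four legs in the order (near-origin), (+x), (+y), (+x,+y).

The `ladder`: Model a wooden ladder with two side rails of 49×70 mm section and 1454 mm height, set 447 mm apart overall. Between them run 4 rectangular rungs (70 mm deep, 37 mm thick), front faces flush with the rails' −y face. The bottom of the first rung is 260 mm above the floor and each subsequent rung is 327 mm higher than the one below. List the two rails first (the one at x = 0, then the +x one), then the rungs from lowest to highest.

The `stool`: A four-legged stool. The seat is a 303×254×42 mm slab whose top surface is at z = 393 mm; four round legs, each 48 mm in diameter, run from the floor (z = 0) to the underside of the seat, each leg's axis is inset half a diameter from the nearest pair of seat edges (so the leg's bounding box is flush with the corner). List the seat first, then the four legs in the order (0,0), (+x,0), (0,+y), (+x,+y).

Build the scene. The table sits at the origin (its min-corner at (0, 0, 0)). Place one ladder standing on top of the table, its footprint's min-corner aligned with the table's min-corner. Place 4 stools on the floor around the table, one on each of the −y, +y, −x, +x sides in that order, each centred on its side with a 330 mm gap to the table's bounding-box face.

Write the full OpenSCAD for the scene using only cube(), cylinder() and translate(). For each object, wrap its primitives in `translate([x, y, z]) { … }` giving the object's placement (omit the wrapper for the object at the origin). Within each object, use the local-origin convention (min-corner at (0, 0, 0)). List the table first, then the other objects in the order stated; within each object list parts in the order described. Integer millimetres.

translate([0, 0, 738]) cube([1553, 874, 29]);
translate([59, 59, 0]) cube([60, 60, 738]);
translate([1434, 59, 0]) cube([60, 60, 738]);
translate([59, 755, 0]) cube([60, 60, 738]);
translate([1434, 755, 0]) cube([60, 60, 738]);
translate([0, 0, 767]) {
  cube([49, 70, 1454]);
  translate([398, 0, 0]) cube([49, 70, 1454]);
  translate([49, 0, 260]) cube([349, 70, 37]);
  translate([49, 0, 587]) cube([349, 70, 37]);
  translate([49, 0, 914]) cube([349, 70, 37]);
  translate([49, 0, 1241]) cube([349, 70, 37]);
}
translate([625, -584, 0]) {
  translate([0, 0, 351]) cube([303, 254, 42]);
  translate([24, 24, 0]) cylinder(h = 351, r = 24);
  translate([279, 24, 0]) cylinder(h = 351, r = 24);
  translate([24, 230, 0]) cylinder(h = 351, r = 24);
  translate([279, 230, 0]) cylinder(h = 351, r = 24);
}
translate([625, 1204, 0]) {
  translate([0, 0, 351]) cube([303, 254, 42]);
  translate([24, 24, 0]) cylinder(h = 351, r = 24);
  translate([279, 24, 0]) cylinder(h = 351, r = 24);
  translate([24, 230, 0]) cylinder(h = 351, r = 24);
  translate([279, 230, 0]) cylinder(h = 351, r = 24);
}
translate([-633, 310, 0]) {
  translate([0, 0, 351]) cube([303, 254, 42]);
  translate([24, 24, 0]) cylinder(h = 351, r = 24);
  translate([279, 24, 0]) cylinder(h = 351, r = 24);
  translate([24, 230, 0]) cylinder(h = 351, r = 24);
  translate([279, 230, 0]) cylinder(h = 351, r = 24);
}
translate([1883, 310, 0]) {
  translate([0, 0, 351]) cube([303, 254, 42]);
  translate([24, 24, 0]) cylinder(h = 351, r = 24);
  translate([279, 24, 0]) cylinder(h = 351, r = 24);
  translate([24, 230, 0]) cylinder(h = 351, r = 24);
  translate([279, 230, 0]) cylinder(h = 351, r = 24);
}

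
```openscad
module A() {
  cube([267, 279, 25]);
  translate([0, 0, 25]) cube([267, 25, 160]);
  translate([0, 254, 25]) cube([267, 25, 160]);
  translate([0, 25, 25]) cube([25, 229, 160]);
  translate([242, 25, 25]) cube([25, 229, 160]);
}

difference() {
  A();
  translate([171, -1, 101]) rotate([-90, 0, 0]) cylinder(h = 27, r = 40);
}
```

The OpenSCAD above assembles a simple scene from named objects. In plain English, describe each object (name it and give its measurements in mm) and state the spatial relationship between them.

A is an open-topped rectangular box: outside dimensions 267×279×185 mm, with a uniform wall and base thickness of 25 mm. The base is a full 267×279 slab on the floor; four walls sit on top of the base. The front and back walls (the −y and +y sides) span the full width; the two side walls fit between them.

The open box has a circular hole of radius 40 mm through its front wall, centred at (x = 171, z = 101).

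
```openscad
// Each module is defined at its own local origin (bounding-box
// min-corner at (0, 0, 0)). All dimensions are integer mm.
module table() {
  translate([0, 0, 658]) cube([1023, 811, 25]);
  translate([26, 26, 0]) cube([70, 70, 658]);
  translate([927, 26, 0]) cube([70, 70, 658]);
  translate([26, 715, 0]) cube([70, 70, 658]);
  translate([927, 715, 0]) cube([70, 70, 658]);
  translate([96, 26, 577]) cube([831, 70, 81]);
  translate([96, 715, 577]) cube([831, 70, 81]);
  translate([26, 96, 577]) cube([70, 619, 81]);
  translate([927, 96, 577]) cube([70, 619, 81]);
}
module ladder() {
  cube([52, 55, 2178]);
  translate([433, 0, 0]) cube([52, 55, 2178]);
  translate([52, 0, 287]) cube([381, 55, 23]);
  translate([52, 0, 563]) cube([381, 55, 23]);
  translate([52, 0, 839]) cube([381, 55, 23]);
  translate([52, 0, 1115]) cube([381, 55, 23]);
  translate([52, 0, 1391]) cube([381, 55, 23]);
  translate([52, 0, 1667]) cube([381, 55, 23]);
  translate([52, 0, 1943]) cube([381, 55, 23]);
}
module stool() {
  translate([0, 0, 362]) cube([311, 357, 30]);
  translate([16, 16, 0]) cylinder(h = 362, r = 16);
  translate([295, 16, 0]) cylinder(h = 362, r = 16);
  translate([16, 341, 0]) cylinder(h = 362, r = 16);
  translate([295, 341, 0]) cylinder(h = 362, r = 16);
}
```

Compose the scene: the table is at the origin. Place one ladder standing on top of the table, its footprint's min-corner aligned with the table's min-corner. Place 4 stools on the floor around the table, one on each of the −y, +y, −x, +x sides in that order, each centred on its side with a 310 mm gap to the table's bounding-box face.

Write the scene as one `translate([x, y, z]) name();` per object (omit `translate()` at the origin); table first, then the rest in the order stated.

table();
translate([0, 0, 683]) ladder();
translate([356, -667, 0]) stool();
translate([356, 1121, 0]) stool();
translate([-621, 227, 0]) stool();
translate([1333, 227, 0]) stool();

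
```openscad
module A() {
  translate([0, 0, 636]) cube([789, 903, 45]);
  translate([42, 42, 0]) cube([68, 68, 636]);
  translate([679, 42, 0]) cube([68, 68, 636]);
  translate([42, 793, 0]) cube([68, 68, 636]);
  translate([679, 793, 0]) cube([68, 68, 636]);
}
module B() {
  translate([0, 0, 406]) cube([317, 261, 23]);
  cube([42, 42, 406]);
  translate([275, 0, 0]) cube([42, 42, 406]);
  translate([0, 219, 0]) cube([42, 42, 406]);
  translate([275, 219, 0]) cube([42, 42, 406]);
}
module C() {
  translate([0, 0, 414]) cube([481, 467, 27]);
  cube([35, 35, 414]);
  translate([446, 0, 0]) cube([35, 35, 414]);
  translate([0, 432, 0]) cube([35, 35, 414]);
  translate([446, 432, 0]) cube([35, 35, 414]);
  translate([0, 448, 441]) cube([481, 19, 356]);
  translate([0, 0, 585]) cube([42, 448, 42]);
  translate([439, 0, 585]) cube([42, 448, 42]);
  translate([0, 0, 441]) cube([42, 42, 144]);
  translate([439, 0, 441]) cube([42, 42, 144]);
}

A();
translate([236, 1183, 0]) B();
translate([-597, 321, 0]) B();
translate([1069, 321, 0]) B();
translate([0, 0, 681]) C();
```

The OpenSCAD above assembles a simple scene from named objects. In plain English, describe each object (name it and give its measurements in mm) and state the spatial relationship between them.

A is a table with a 789×903 mm rectangular top, 45 mm thick, top surface at z = 681 mm, supported by four 68×68 mm square legs, each inset 42 mm from the nearest pair of top edges, running from the floor.

B is a four-legged stool. The seat is 317×261 mm, 23 mm thick, top at z = 429 mm. It stands on four square legs, each 42×42 mm in cross-section, from z = 0 to the seat underside, each flush with a corner of the seat.

C is a chair. The seat is a 481×467×27 mm slab with its top at z = 441 mm, on four 35×35 mm corner legs (flush with the seat edges, standing on z = 0). A flat backrest 19 mm thick, 356 mm tall, spans the full seat width and rises from the seat top along its +y edge, rear face flush with the rear of the seat. Two armrests of 42×42 mm section run along each side from the seat's front edge to the front of the backrest, top faces 186 mm above the seat top and outer faces flush with the seat's x-edges; a 42×42 mm post under the front of each armrest stands on the seat at the front corner.

Three stools sit around the table at the +y, −x, +x sides. The chair is on top of the table.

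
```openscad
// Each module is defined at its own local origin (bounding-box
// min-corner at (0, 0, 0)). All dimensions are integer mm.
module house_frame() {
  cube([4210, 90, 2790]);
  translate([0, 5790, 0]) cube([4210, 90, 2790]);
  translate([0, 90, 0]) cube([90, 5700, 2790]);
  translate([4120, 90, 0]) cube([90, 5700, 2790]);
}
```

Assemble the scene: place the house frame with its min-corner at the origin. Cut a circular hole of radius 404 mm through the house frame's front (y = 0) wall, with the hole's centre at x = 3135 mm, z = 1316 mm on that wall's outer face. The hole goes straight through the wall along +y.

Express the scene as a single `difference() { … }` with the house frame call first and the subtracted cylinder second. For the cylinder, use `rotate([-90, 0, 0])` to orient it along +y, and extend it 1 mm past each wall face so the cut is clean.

difference() {
  house_frame();
  translate([3135, -1, 1316]) rotate([-90, 0, 0]) cylinder(h = 92, r = 404);
}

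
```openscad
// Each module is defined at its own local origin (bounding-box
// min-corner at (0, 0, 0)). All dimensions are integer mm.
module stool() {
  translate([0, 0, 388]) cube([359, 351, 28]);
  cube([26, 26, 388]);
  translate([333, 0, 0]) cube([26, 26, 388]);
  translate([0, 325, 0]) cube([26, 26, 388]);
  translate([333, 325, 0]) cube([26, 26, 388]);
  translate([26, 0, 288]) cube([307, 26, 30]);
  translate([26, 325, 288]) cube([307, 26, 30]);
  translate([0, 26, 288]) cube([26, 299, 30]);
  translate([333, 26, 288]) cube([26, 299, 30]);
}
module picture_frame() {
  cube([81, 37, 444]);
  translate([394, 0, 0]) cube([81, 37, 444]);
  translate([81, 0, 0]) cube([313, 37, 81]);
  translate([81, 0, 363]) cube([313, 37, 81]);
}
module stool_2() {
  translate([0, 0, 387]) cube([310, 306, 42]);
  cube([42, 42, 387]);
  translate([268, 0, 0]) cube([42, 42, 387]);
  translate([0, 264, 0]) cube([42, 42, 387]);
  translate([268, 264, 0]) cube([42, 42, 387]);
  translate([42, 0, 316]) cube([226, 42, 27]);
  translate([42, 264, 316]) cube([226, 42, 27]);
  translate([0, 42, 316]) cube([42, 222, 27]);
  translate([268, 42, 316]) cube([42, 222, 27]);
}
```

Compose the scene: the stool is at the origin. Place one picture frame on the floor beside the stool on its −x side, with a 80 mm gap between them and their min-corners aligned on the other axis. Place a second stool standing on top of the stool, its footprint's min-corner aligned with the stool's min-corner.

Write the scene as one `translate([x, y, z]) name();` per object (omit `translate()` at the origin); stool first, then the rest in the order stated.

stool();
translate([-555, 0, 0]) picture_frame();
translate([0, 0, 416]) stool_2();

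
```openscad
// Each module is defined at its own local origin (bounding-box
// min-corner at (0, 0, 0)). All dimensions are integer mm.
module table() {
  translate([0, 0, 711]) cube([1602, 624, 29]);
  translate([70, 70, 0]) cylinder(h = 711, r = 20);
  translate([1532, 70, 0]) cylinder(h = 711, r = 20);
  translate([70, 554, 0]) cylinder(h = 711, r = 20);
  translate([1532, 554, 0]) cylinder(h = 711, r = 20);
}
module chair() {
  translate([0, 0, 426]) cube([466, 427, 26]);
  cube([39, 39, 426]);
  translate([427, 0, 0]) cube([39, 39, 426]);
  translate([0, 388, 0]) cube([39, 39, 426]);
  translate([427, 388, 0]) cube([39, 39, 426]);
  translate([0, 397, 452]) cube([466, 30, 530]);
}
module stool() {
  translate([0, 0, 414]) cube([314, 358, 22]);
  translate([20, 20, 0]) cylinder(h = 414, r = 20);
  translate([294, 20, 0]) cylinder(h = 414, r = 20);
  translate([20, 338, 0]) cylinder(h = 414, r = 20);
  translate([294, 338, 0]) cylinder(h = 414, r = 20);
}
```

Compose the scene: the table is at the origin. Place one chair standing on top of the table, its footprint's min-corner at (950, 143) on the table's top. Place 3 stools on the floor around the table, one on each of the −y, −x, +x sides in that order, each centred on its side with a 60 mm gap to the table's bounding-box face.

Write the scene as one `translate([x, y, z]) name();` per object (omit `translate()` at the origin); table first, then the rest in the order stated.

table();
translate([950, 143, 740]) chair();
translate([644, -418, 0]) stool();
translate([-374, 133, 0]) stool();
translate([1662, 133, 0]) stool();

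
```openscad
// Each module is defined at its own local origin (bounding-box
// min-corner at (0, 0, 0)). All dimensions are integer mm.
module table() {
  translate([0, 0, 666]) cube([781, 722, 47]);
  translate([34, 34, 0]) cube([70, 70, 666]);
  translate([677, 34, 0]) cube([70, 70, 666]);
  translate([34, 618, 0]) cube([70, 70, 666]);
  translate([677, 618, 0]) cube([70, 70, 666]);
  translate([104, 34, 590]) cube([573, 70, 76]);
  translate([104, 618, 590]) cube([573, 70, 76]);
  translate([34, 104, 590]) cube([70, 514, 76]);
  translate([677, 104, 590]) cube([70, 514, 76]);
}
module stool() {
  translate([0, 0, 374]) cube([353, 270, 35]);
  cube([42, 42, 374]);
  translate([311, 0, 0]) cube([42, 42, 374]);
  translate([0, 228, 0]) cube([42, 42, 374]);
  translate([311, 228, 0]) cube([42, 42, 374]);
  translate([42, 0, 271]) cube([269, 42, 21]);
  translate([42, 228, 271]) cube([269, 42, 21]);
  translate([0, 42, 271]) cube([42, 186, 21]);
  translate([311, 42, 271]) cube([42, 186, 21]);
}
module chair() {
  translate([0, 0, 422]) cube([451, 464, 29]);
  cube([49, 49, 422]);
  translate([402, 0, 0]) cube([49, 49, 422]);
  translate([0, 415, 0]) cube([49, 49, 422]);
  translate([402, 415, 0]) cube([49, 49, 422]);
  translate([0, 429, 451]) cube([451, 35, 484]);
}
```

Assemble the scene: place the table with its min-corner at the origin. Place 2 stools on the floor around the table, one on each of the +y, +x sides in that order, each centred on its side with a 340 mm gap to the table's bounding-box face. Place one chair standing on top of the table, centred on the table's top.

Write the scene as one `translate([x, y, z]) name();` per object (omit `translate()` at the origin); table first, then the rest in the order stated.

table();
translate([214, 1062, 0]) stool();
translate([1121, 226, 0]) stool();
translate([165, 129, 713]) chair();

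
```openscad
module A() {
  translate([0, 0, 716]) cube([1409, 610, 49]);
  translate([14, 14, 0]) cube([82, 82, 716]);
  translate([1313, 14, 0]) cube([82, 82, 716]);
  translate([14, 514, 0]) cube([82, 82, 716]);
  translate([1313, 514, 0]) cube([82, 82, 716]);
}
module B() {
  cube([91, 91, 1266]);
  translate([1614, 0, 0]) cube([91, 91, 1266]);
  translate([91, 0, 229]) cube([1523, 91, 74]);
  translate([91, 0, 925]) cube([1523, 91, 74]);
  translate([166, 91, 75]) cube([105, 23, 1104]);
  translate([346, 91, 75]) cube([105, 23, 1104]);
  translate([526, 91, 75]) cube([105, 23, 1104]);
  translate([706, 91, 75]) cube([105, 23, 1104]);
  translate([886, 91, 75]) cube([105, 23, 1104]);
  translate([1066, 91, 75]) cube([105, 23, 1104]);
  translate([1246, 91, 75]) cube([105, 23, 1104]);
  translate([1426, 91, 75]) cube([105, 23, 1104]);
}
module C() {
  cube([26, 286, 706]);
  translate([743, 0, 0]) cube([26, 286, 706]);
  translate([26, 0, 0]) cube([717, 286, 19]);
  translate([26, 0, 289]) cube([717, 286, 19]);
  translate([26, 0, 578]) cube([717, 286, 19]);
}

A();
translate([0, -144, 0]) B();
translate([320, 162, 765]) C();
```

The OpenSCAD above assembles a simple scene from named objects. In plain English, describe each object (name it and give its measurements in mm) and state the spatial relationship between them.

A is a table: top 1409 mm (x) × 610 mm (y), 49 mm thick, upper face at z = 765 mm, on four 82×82 mm square legs, each inset 14 mm from the nearest pair of top edges, running from z = 0 to the bottom of the top.

B is a fence section. Two 91×91 mm posts, 1266 mm tall, stand on the floor with a clear span of 1523 mm between their inner faces. Two horizontal rails of 91×74 mm section span the gap between the posts with their undersides at z = 229 mm and z = 925 mm, flush with the posts' −y face. 8 pickets, each 105 mm wide, 23 mm thick and 1104 mm tall, are fixed to the +y face of the rails with their bottoms at z = 75 mm, evenly spaced across the span with equal gaps (rounded down to the nearest mm) at the −x end and between each pair — any rounding remainder accumulates at the +x end.

C is an open bookshelf. Two side panels, each 26 mm thick, 286 mm deep and 706 mm tall, stand 769 mm apart (outside-to-outside). Between them sit 3 shelves, each 19 mm thick and 286 mm deep, spanning the full gap between the sides. The bottom shelf rests on the floor (its underside at z = 0) and the clear gap between one shelf's top and the next shelf's underside is 270 mm.

The fence section is on the floor beside the table on its −y side. The bookshelf is on top of the table, centred.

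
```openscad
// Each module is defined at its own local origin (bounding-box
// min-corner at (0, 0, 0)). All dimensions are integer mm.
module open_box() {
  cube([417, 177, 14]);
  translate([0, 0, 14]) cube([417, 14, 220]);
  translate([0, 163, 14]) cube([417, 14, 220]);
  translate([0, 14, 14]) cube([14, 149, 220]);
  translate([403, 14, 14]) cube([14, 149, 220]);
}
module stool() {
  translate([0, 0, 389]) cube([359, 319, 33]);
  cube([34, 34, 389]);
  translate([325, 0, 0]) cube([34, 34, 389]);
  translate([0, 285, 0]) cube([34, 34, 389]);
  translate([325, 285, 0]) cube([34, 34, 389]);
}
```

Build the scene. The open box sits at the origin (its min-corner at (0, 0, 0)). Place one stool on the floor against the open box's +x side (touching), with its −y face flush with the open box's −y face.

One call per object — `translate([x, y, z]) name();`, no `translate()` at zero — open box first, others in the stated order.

open_box();
translate([417, 0, 0]) stool();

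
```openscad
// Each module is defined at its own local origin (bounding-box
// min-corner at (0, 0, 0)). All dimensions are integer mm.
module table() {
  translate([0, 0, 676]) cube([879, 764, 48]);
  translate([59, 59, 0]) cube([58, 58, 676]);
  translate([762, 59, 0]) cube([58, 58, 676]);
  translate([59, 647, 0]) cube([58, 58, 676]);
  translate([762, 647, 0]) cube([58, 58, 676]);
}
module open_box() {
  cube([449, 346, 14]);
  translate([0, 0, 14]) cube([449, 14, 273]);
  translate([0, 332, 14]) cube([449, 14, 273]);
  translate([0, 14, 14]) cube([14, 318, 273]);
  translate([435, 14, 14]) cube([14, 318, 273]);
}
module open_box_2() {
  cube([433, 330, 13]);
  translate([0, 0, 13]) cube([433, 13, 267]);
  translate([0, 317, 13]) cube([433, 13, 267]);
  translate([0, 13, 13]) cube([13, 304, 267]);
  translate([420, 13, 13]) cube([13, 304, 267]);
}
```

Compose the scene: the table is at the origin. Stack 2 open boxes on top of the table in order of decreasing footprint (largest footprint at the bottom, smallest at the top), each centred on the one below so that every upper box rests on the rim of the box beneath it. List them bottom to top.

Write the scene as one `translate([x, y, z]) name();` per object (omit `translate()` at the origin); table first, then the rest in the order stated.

table();
translate([215, 209, 724]) open_box();
translate([223, 217, 1011]) open_box_2();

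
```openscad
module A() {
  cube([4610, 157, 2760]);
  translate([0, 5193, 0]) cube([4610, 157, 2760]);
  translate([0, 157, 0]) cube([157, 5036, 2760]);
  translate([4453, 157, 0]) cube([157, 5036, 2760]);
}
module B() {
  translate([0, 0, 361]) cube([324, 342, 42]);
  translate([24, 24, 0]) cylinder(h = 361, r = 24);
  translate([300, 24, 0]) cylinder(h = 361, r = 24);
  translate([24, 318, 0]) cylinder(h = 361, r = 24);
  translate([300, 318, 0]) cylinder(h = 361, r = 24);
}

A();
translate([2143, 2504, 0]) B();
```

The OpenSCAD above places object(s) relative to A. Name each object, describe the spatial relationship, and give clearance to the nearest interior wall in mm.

A is a house frame. B is a stool. The stool sits inside the house frame, centred. The clearance to the nearest interior wall is 1986 mm.

Clearances: x = 1986, y = 2347; minimum 1986 mm.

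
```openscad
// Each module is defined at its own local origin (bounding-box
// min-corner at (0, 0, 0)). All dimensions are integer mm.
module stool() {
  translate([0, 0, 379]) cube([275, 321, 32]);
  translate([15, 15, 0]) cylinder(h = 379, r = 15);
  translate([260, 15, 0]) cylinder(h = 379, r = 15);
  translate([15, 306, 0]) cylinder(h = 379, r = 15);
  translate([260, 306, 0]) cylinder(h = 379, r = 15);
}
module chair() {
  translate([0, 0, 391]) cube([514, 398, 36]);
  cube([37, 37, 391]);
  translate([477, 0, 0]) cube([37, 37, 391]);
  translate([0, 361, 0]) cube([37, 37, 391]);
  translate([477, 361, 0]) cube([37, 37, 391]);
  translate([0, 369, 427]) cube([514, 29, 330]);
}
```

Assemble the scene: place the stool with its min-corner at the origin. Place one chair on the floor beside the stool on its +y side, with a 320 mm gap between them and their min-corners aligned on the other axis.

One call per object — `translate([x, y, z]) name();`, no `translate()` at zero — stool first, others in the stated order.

stool();
translate([0, 641, 0]) chair();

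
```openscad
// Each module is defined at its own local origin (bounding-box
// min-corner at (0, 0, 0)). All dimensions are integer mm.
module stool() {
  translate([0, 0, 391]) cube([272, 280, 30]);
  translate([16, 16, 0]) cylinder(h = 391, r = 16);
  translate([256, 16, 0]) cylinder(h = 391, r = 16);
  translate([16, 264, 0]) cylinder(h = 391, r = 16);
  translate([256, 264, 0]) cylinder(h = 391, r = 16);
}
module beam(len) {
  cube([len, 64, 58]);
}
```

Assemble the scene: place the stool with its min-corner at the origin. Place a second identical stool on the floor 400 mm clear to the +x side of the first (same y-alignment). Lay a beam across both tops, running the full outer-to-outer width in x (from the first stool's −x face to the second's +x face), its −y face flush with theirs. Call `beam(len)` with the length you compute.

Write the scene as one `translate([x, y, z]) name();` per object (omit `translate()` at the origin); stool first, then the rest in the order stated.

stool();
translate([672, 0, 0]) stool();
translate([0, 0, 421]) beam(944);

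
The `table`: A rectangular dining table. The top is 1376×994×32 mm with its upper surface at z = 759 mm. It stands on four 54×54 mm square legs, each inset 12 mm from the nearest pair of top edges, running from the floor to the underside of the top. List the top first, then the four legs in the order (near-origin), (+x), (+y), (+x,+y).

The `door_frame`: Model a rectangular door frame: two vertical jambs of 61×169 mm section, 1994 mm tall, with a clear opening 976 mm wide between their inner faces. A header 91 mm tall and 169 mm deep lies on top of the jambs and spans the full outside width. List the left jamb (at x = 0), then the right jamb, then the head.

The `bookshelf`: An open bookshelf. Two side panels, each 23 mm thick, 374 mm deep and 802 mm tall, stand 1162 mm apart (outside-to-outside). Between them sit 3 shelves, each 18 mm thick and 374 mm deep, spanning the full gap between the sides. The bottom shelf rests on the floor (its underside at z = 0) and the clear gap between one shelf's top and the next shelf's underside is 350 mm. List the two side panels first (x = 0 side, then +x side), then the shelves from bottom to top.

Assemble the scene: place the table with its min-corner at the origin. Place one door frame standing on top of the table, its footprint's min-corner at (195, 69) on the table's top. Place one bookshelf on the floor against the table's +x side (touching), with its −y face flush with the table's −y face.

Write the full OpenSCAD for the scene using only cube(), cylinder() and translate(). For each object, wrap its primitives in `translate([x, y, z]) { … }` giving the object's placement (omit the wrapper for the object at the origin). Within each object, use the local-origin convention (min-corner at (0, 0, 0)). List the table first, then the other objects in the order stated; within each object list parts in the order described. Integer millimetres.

translate([0, 0, 727]) cube([1376, 994, 32]);
translate([12, 12, 0]) cube([54, 54, 727]);
translate([1310, 12, 0]) cube([54, 54, 727]);
translate([12, 928, 0]) cube([54, 54, 727]);
translate([1310, 928, 0]) cube([54, 54, 727]);
translate([195, 69, 759]) {
  cube([61, 169, 1994]);
  translate([1037, 0, 0]) cube([61, 169, 1994]);
  translate([0, 0, 1994]) cube([1098, 169, 91]);
}
translate([1376, 0, 0]) {
  cube([23, 374, 802]);
  translate([1139, 0, 0]) cube([23, 374, 802]);
  translate([23, 0, 0]) cube([1116, 374, 18]);
  translate([23, 0, 368]) cube([1116, 374, 18]);
  translate([23, 0, 736]) cube([1116, 374, 18]);
}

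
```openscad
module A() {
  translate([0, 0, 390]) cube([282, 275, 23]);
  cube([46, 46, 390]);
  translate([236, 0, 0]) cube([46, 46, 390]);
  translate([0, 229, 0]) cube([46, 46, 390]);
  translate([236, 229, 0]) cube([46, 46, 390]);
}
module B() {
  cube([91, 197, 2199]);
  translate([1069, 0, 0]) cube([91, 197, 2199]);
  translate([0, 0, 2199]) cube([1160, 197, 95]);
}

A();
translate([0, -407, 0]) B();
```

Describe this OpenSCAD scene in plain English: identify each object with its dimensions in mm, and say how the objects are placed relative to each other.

A is a four-legged stool. The seat is 282×275 mm, 23 mm thick, top at z = 413 mm. It stands on four square legs, each 46×46 mm in cross-section, from z = 0 to the seat underside, each flush with a corner of the seat.

B is a door frame. The clear opening is 978 mm wide and 2199 mm high. Two 91 mm wide jambs, 197 mm deep, stand either side of the opening from the floor to the top of the opening. A 95 mm thick head sits across the top of both jambs, spanning the full outside width of the frame.

The door frame is on the floor beside the stool on its −y side.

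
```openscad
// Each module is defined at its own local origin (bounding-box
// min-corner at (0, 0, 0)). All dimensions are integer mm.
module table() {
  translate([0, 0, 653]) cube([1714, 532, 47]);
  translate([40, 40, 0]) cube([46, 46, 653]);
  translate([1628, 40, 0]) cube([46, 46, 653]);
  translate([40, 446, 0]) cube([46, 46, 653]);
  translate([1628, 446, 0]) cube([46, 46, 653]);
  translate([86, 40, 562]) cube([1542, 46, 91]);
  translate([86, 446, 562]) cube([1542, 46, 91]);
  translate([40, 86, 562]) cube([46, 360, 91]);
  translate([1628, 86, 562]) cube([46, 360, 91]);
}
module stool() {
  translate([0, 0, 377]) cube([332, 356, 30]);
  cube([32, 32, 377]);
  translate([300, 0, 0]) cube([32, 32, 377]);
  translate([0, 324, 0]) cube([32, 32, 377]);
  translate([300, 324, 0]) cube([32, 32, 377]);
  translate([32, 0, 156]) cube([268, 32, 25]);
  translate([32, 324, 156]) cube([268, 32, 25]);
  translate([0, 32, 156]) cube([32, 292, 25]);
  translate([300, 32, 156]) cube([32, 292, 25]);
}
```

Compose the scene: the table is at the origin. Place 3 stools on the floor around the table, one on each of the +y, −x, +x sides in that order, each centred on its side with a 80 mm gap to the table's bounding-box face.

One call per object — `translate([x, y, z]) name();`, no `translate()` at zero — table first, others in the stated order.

table();
translate([691, 612, 0]) stool();
translate([-412, 88, 0]) stool();
translate([1794, 88, 0]) stool();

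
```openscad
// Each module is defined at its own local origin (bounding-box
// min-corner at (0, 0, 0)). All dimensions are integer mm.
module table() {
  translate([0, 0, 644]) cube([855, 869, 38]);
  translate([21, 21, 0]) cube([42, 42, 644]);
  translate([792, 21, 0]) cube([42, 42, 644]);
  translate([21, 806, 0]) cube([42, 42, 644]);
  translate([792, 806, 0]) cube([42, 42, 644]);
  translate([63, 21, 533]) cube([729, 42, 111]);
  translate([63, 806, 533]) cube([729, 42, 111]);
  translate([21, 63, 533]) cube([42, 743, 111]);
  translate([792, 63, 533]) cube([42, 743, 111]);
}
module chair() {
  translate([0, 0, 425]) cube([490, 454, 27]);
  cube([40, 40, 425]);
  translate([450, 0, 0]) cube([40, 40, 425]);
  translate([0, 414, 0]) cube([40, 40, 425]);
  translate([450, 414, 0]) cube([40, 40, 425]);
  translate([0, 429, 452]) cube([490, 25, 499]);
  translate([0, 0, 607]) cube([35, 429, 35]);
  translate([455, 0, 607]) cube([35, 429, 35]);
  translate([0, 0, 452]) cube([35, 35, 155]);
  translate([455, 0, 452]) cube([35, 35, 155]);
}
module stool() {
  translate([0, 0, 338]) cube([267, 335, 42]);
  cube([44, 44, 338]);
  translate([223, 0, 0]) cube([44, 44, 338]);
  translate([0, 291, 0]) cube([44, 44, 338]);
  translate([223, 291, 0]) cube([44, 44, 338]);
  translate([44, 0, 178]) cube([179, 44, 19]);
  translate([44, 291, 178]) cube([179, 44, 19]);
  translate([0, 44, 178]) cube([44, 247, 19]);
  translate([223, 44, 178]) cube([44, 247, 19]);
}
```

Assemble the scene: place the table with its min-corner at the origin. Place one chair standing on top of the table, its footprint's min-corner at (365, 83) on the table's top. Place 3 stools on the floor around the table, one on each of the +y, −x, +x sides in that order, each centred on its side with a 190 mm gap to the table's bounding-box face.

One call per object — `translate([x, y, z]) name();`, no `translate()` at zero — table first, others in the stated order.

table();
translate([365, 83, 682]) chair();
translate([294, 1059, 0]) stool();
translate([-457, 267, 0]) stool();
translate([1045, 267, 0]) stool();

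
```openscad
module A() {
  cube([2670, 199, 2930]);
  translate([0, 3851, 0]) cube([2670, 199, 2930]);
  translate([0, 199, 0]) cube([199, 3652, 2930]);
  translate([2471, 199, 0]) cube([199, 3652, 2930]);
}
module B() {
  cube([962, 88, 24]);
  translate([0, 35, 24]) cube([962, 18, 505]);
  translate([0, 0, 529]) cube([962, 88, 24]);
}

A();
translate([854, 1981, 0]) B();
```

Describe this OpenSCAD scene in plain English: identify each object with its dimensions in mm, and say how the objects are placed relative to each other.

A is a box-shaped house frame (walls only): outside footprint 2670×4050 mm, wall height 2930 mm, wall thickness 199 mm. The two y-facing walls run the full x-width; the two x-facing walls fit between the inner faces of the y-facing walls.

B is an I-beam lying along x, 962 mm long. Overall section height 553 mm. Two flanges 88 mm wide (y) and 24 mm thick, one on the floor and one at the top; a web 18 mm thick runs between them, centred on the flange width.

The I-beam sits inside the house frame, centred.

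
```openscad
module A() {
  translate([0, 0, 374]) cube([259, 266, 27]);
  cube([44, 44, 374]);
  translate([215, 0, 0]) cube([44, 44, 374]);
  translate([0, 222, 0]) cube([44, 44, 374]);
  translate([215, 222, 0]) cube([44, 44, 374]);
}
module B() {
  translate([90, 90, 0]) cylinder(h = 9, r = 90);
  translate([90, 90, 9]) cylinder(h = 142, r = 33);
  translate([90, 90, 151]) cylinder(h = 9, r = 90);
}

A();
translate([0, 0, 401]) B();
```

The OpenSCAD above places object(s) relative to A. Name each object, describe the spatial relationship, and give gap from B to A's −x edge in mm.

The spool's min-x is at 0; the stool's min-x is 0; gap = 0 mm.

A is a stool. B is a spool. The spool is on top of the stool. The gap from the spool to the stool's −x edge is 0 mm.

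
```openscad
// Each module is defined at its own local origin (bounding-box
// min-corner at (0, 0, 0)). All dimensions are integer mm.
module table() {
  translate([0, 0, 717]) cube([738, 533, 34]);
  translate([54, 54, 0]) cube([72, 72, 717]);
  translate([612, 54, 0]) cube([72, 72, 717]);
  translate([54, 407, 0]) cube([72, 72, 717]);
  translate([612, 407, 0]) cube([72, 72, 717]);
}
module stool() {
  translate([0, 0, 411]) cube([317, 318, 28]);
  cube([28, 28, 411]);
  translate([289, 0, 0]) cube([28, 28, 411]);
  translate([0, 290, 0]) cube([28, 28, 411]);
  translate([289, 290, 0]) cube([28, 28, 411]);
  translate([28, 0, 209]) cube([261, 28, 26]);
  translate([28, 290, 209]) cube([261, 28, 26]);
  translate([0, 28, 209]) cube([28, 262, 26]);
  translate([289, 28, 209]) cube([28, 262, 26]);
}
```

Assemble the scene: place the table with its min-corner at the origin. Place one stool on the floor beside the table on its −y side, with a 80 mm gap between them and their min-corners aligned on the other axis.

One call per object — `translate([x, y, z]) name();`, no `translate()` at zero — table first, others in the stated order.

table();
translate([0, -398, 0]) stool();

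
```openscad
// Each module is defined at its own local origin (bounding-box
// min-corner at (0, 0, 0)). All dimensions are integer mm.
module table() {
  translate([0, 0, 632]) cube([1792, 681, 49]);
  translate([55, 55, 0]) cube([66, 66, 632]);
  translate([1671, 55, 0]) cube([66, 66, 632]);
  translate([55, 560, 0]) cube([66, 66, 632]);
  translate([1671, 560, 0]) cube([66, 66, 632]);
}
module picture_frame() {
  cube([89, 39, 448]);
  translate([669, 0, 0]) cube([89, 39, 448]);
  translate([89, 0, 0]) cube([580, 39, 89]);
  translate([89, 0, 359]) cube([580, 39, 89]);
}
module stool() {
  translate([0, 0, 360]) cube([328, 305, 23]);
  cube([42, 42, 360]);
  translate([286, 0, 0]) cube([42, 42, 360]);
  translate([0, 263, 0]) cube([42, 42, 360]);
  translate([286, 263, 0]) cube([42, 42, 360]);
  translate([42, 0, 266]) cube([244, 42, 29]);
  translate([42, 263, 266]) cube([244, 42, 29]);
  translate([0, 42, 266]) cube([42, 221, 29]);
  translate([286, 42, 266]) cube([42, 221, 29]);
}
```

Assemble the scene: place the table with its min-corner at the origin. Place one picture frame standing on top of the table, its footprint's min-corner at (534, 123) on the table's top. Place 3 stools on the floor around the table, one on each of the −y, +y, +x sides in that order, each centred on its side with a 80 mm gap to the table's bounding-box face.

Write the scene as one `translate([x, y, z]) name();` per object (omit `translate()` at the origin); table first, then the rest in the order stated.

table();
translate([534, 123, 681]) picture_frame();
translate([732, -385, 0]) stool();
translate([732, 761, 0]) stool();
translate([1872, 188, 0]) stool();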